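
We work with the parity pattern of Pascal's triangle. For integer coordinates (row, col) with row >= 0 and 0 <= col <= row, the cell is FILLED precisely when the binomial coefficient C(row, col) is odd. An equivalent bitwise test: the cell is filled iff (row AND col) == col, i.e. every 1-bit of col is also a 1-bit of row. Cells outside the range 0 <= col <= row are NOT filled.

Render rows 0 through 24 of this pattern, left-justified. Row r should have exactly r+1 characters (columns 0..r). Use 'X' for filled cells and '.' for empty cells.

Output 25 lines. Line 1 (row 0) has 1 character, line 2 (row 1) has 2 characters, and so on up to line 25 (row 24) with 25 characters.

Answer: X
XX
X.X
XXXX
X...X
XX..XX
X.X.X.X
XXXXXXXX
X.......X
XX......XX
X.X.....X.X
XXXX....XXXX
X...X...X...X
XX..XX..XX..XX
X.X.X.X.X.X.X.X
XXXXXXXXXXXXXXXX
X...............X
XX..............XX
X.X.............X.X
XXXX............XXXX
X...X...........X...X
XX..XX..........XX..XX
X.X.X.X.........X.X.X.X
XXXXXXXX........XXXXXXXX
X.......X.......X.......X

Derivation:
r0=0: X
r1=1: XX
r2=10: X.X
r3=11: XXXX
r4=100: X...X
r5=101: XX..XX
r6=110: X.X.X.X
r7=111: XXXXXXXX
r8=1000: X.......X
r9=1001: XX......XX
r10=1010: X.X.....X.X
r11=1011: XXXX....XXXX
r12=1100: X...X...X...X
r13=1101: XX..XX..XX..XX
r14=1110: X.X.X.X.X.X.X.X
r15=1111: XXXXXXXXXXXXXXXX
r16=10000: X...............X
r17=10001: XX..............XX
r18=10010: X.X.............X.X
r19=10011: XXXX............XXXX
r20=10100: X...X...........X...X
r21=10101: XX..XX..........XX..XX
r22=10110: X.X.X.X.........X.X.X.X
r23=10111: XXXXXXXX........XXXXXXXX
r24=11000: X.......X.......X.......X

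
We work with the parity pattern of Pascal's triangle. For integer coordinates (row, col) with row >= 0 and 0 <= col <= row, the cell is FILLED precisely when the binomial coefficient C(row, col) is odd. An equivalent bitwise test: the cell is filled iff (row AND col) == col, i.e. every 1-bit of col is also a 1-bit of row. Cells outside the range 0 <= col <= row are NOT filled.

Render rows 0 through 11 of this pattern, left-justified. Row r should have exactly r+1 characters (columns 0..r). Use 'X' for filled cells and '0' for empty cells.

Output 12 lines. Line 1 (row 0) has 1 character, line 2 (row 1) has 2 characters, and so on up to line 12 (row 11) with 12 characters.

r0=0: X
r1=1: XX
r2=10: X0X
r3=11: XXXX
r4=100: X000X
r5=101: XX00XX
r6=110: X0X0X0X
r7=111: XXXXXXXX
r8=1000: X0000000X
r9=1001: XX000000XX
r10=1010: X0X00000X0X
r11=1011: XXXX0000XXXX

Answer: X
XX
X0X
XXXX
X000X
XX00XX
X0X0X0X
XXXXXXXX
X0000000X
XX000000XX
X0X00000X0X
XXXX0000XXXX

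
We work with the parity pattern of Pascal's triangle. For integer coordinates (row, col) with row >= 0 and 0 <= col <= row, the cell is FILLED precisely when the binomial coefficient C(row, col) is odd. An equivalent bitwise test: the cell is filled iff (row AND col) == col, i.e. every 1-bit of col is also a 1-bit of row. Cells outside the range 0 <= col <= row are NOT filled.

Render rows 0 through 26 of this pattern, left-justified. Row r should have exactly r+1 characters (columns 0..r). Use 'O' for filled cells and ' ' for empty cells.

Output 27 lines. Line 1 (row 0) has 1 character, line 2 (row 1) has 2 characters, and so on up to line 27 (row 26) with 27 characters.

Answer: O
OO
O O
OOOO
O   O
OO  OO
O O O O
OOOOOOOO
O       O
OO      OO
O O     O O
OOOO    OOOO
O   O   O   O
OO  OO  OO  OO
O O O O O O O O
OOOOOOOOOOOOOOOO
O               O
OO              OO
O O             O O
OOOO            OOOO
O   O           O   O
OO  OO          OO  OO
O O O O         O O O O
OOOOOOOO        OOOOOOOO
O       O       O       O
OO      OO      OO      OO
O O     O O     O O     O O

Derivation:
r0=0: O
r1=1: OO
r2=10: O O
r3=11: OOOO
r4=100: O   O
r5=101: OO  OO
r6=110: O O O O
r7=111: OOOOOOOO
r8=1000: O       O
r9=1001: OO      OO
r10=1010: O O     O O
r11=1011: OOOO    OOOO
r12=1100: O   O   O   O
r13=1101: OO  OO  OO  OO
r14=1110: O O O O O O O O
r15=1111: OOOOOOOOOOOOOOOO
r16=10000: O               O
r17=10001: OO              OO
r18=10010: O O             O O
r19=10011: OOOO            OOOO
r20=10100: O   O           O   O
r21=10101: OO  OO          OO  OO
r22=10110: O O O O         O O O O
r23=10111: OOOOOOOO        OOOOOOOO
r24=11000: O       O       O       O
r25=11001: OO      OO      OO      OO
r26=11010: O O     O O     O O     O O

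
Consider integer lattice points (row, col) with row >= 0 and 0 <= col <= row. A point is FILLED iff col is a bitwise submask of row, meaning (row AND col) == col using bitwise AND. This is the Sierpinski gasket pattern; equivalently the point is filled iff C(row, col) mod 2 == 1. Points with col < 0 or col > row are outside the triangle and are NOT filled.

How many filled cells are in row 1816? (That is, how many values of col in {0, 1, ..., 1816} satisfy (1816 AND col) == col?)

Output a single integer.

1816 in binary = 11100011000
popcount(1816) = number of 1-bits in 11100011000 = 5
A col c satisfies (1816 AND c) == c iff every set bit of c is also set in 1816; each of the 5 set bits of 1816 can independently be on or off in c.
count = 2^5 = 32

Answer: 32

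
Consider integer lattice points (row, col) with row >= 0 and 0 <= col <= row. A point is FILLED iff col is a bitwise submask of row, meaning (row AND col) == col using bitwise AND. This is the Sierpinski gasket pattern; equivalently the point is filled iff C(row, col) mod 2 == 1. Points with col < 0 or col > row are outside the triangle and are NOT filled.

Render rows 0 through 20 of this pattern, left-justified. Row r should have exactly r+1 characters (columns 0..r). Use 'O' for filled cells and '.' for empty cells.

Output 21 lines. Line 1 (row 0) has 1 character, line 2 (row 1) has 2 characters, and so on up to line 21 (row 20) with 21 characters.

Answer: O
OO
O.O
OOOO
O...O
OO..OO
O.O.O.O
OOOOOOOO
O.......O
OO......OO
O.O.....O.O
OOOO....OOOO
O...O...O...O
OO..OO..OO..OO
O.O.O.O.O.O.O.O
OOOOOOOOOOOOOOOO
O...............O
OO..............OO
O.O.............O.O
OOOO............OOOO
O...O...........O...O

Derivation:
r0=0: O
r1=1: OO
r2=10: O.O
r3=11: OOOO
r4=100: O...O
r5=101: OO..OO
r6=110: O.O.O.O
r7=111: OOOOOOOO
r8=1000: O.......O
r9=1001: OO......OO
r10=1010: O.O.....O.O
r11=1011: OOOO....OOOO
r12=1100: O...O...O...O
r13=1101: OO..OO..OO..OO
r14=1110: O.O.O.O.O.O.O.O
r15=1111: OOOOOOOOOOOOOOOO
r16=10000: O...............O
r17=10001: OO..............OO
r18=10010: O.O.............O.O
r19=10011: OOOO............OOOO
r20=10100: O...O...........O...O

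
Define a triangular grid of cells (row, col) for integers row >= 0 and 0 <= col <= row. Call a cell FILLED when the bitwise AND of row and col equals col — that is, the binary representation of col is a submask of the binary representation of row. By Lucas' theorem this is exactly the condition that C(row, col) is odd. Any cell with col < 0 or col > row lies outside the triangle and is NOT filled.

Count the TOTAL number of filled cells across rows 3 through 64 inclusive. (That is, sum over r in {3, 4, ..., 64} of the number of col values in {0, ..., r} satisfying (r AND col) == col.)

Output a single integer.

Answer: 726

Derivation:
r3=11 pc2: +4 =4
r4=100 pc1: +2 =6
r5=101 pc2: +4 =10
r6=110 pc2: +4 =14
r7=111 pc3: +8 =22
r8=1000 pc1: +2 =24
r9=1001 pc2: +4 =28
r10=1010 pc2: +4 =32
r11=1011 pc3: +8 =40
r12=1100 pc2: +4 =44
r13=1101 pc3: +8 =52
r14=1110 pc3: +8 =60
r15=1111 pc4: +16 =76
r16=10000 pc1: +2 =78
r17=10001 pc2: +4 =82
r18=10010 pc2: +4 =86
r19=10011 pc3: +8 =94
r20=10100 pc2: +4 =98
r21=10101 pc3: +8 =106
r22=10110 pc3: +8 =114
r23=10111 pc4: +16 =130
r24=11000 pc2: +4 =134
r25=11001 pc3: +8 =142
r26=11010 pc3: +8 =150
r27=11011 pc4: +16 =166
r28=11100 pc3: +8 =174
r29=11101 pc4: +16 =190
r30=11110 pc4: +16 =206
r31=11111 pc5: +32 =238
r32=100000 pc1: +2 =240
r33=100001 pc2: +4 =244
r34=100010 pc2: +4 =248
r35=100011 pc3: +8 =256
r36=100100 pc2: +4 =260
r37=100101 pc3: +8 =268
r38=100110 pc3: +8 =276
r39=100111 pc4: +16 =292
r40=101000 pc2: +4 =296
r41=101001 pc3: +8 =304
r42=101010 pc3: +8 =312
r43=101011 pc4: +16 =328
r44=101100 pc3: +8 =336
r45=101101 pc4: +16 =352
r46=101110 pc4: +16 =368
r47=101111 pc5: +32 =400
r48=110000 pc2: +4 =404
r49=110001 pc3: +8 =412
r50=110010 pc3: +8 =420
r51=110011 pc4: +16 =436
r52=110100 pc3: +8 =444
r53=110101 pc4: +16 =460
r54=110110 pc4: +16 =476
r55=110111 pc5: +32 =508
r56=111000 pc3: +8 =516
r57=111001 pc4: +16 =532
r58=111010 pc4: +16 =548
r59=111011 pc5: +32 =580
r60=111100 pc4: +16 =596
r61=111101 pc5: +32 =628
r62=111110 pc5: +32 =660
r63=111111 pc6: +64 =724
r64=1000000 pc1: +2 =726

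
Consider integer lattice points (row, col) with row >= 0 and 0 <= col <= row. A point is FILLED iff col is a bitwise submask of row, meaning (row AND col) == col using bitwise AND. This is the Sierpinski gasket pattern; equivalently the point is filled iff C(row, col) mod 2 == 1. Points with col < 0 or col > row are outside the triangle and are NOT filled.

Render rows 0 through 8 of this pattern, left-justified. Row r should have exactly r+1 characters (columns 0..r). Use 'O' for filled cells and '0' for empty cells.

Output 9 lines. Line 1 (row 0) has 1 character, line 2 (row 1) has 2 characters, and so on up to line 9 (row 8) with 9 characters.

Answer: O
OO
O0O
OOOO
O000O
OO00OO
O0O0O0O
OOOOOOOO
O0000000O

Derivation:
r0=0: O
r1=1: OO
r2=10: O0O
r3=11: OOOO
r4=100: O000O
r5=101: OO00OO
r6=110: O0O0O0O
r7=111: OOOOOOOO
r8=1000: O0000000O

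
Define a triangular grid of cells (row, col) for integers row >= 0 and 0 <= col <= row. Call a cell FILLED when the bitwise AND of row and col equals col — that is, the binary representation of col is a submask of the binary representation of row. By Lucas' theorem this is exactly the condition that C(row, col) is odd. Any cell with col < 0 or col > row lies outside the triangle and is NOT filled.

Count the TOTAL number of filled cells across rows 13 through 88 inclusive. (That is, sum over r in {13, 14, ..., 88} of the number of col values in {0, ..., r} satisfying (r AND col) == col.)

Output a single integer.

Answer: 958

Derivation:
r13=1101 pc3: +8 =8
r14=1110 pc3: +8 =16
r15=1111 pc4: +16 =32
r16=10000 pc1: +2 =34
r17=10001 pc2: +4 =38
r18=10010 pc2: +4 =42
r19=10011 pc3: +8 =50
r20=10100 pc2: +4 =54
r21=10101 pc3: +8 =62
r22=10110 pc3: +8 =70
r23=10111 pc4: +16 =86
r24=11000 pc2: +4 =90
r25=11001 pc3: +8 =98
r26=11010 pc3: +8 =106
r27=11011 pc4: +16 =122
r28=11100 pc3: +8 =130
r29=11101 pc4: +16 =146
r30=11110 pc4: +16 =162
r31=11111 pc5: +32 =194
r32=100000 pc1: +2 =196
r33=100001 pc2: +4 =200
r34=100010 pc2: +4 =204
r35=100011 pc3: +8 =212
r36=100100 pc2: +4 =216
r37=100101 pc3: +8 =224
r38=100110 pc3: +8 =232
r39=100111 pc4: +16 =248
r40=101000 pc2: +4 =252
r41=101001 pc3: +8 =260
r42=101010 pc3: +8 =268
r43=101011 pc4: +16 =284
r44=101100 pc3: +8 =292
r45=101101 pc4: +16 =308
r46=101110 pc4: +16 =324
r47=101111 pc5: +32 =356
r48=110000 pc2: +4 =360
r49=110001 pc3: +8 =368
r50=110010 pc3: +8 =376
r51=110011 pc4: +16 =392
r52=110100 pc3: +8 =400
r53=110101 pc4: +16 =416
r54=110110 pc4: +16 =432
r55=110111 pc5: +32 =464
r56=111000 pc3: +8 =472
r57=111001 pc4: +16 =488
r58=111010 pc4: +16 =504
r59=111011 pc5: +32 =536
r60=111100 pc4: +16 =552
r61=111101 pc5: +32 =584
r62=111110 pc5: +32 =616
r63=111111 pc6: +64 =680
r64=1000000 pc1: +2 =682
r65=1000001 pc2: +4 =686
r66=1000010 pc2: +4 =690
r67=1000011 pc3: +8 =698
r68=1000100 pc2: +4 =702
r69=1000101 pc3: +8 =710
r70=1000110 pc3: +8 =718
r71=1000111 pc4: +16 =734
r72=1001000 pc2: +4 =738
r73=1001001 pc3: +8 =746
r74=1001010 pc3: +8 =754
r75=1001011 pc4: +16 =770
r76=1001100 pc3: +8 =778
r77=1001101 pc4: +16 =794
r78=1001110 pc4: +16 =810
r79=1001111 pc5: +32 =842
r80=1010000 pc2: +4 =846
r81=1010001 pc3: +8 =854
r82=1010010 pc3: +8 =862
r83=1010011 pc4: +16 =878
r84=1010100 pc3: +8 =886
r85=1010101 pc4: +16 =902
r86=1010110 pc4: +16 =918
r87=1010111 pc5: +32 =950
r88=1011000 pc3: +8 =958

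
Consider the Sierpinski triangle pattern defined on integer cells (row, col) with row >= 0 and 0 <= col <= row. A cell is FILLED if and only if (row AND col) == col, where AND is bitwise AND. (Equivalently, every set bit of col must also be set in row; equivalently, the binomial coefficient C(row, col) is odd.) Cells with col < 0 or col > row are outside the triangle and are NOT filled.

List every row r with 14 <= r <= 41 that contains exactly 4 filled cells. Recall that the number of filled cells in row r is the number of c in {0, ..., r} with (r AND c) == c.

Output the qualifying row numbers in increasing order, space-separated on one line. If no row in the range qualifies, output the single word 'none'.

Row r has 2^popcount(r) filled cells, so we need popcount(r) = log2(4) = 2.
Scan r = 14..41 and keep those with exactly 2 one-bits:
r=14=1110 popcount=3 -> skip
r=15=1111 popcount=4 -> skip
r=16=10000 popcount=1 -> skip
r=17=10001 popcount=2 -> KEEP
r=18=10010 popcount=2 -> KEEP
r=19=10011 popcount=3 -> skip
r=20=10100 popcount=2 -> KEEP
r=21=10101 popcount=3 -> skip
r=22=10110 popcount=3 -> skip
r=23=10111 popcount=4 -> skip
r=24=11000 popcount=2 -> KEEP
r=25=11001 popcount=3 -> skip
r=26=11010 popcount=3 -> skip
r=27=11011 popcount=4 -> skip
r=28=11100 popcount=3 -> skip
r=29=11101 popcount=4 -> skip
r=30=11110 popcount=4 -> skip
r=31=11111 popcount=5 -> skip
r=32=100000 popcount=1 -> skip
r=33=100001 popcount=2 -> KEEP
r=34=100010 popcount=2 -> KEEP
r=35=100011 popcount=3 -> skip
r=36=100100 popcount=2 -> KEEP
r=37=100101 popcount=3 -> skip
r=38=100110 popcount=3 -> skip
r=39=100111 popcount=4 -> skip
r=40=101000 popcount=2 -> KEEP
r=41=101001 popcount=3 -> skip
Kept rows: 17 18 20 24 33 34 36 40

Answer: 17 18 20 24 33 34 36 40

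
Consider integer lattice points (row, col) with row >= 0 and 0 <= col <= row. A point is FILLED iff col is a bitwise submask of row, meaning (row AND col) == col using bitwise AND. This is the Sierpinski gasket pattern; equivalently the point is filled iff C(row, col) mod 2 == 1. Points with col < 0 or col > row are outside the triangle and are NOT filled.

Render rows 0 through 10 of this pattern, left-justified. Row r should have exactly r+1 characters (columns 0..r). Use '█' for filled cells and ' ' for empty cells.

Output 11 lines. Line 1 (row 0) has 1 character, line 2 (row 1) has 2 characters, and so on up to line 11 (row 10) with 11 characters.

Answer: █
██
█ █
████
█   █
██  ██
█ █ █ █
████████
█       █
██      ██
█ █     █ █

Derivation:
r0=0: █
r1=1: ██
r2=10: █ █
r3=11: ████
r4=100: █   █
r5=101: ██  ██
r6=110: █ █ █ █
r7=111: ████████
r8=1000: █       █
r9=1001: ██      ██
r10=1010: █ █     █ █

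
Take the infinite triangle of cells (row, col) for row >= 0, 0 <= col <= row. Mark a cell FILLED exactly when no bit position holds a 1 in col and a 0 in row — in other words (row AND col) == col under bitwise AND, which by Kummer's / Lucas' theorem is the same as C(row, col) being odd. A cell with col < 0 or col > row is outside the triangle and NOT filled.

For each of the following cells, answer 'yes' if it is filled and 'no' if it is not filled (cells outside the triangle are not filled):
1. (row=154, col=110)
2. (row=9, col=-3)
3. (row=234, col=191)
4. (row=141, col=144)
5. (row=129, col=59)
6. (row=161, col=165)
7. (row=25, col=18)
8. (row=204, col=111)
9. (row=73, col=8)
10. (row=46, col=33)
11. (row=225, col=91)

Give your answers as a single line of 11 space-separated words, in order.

(154,110): row=0b10011010, col=0b1101110, row AND col = 0b1010 = 10; 10 != 110 -> empty
(9,-3): col outside [0, 9] -> not filled
(234,191): row=0b11101010, col=0b10111111, row AND col = 0b10101010 = 170; 170 != 191 -> empty
(141,144): col outside [0, 141] -> not filled
(129,59): row=0b10000001, col=0b111011, row AND col = 0b1 = 1; 1 != 59 -> empty
(161,165): col outside [0, 161] -> not filled
(25,18): row=0b11001, col=0b10010, row AND col = 0b10000 = 16; 16 != 18 -> empty
(204,111): row=0b11001100, col=0b1101111, row AND col = 0b1001100 = 76; 76 != 111 -> empty
(73,8): row=0b1001001, col=0b1000, row AND col = 0b1000 = 8; 8 == 8 -> filled
(46,33): row=0b101110, col=0b100001, row AND col = 0b100000 = 32; 32 != 33 -> empty
(225,91): row=0b11100001, col=0b1011011, row AND col = 0b1000001 = 65; 65 != 91 -> empty

Answer: no no no no no no no no yes no no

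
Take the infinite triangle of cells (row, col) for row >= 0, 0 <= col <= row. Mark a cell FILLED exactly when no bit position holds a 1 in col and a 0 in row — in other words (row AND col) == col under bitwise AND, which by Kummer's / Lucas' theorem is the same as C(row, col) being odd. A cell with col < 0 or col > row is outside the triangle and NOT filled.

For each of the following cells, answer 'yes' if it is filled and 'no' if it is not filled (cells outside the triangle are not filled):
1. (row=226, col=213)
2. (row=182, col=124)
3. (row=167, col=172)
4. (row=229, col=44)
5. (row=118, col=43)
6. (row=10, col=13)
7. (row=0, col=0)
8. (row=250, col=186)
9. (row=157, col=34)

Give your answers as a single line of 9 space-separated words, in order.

(226,213): row=0b11100010, col=0b11010101, row AND col = 0b11000000 = 192; 192 != 213 -> empty
(182,124): row=0b10110110, col=0b1111100, row AND col = 0b110100 = 52; 52 != 124 -> empty
(167,172): col outside [0, 167] -> not filled
(229,44): row=0b11100101, col=0b101100, row AND col = 0b100100 = 36; 36 != 44 -> empty
(118,43): row=0b1110110, col=0b101011, row AND col = 0b100010 = 34; 34 != 43 -> empty
(10,13): col outside [0, 10] -> not filled
(0,0): row=0b0, col=0b0, row AND col = 0b0 = 0; 0 == 0 -> filled
(250,186): row=0b11111010, col=0b10111010, row AND col = 0b10111010 = 186; 186 == 186 -> filled
(157,34): row=0b10011101, col=0b100010, row AND col = 0b0 = 0; 0 != 34 -> empty

Answer: no no no no no no yes yes no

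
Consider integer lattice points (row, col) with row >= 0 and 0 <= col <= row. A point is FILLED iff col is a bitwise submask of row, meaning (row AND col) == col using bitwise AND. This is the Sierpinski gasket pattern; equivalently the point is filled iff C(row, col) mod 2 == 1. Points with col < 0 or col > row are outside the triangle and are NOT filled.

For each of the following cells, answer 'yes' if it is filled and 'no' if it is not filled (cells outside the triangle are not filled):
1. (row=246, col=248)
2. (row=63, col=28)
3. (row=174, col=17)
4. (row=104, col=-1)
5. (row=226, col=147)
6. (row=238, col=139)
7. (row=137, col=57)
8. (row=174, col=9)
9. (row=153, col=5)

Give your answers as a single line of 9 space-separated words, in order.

(246,248): col outside [0, 246] -> not filled
(63,28): row=0b111111, col=0b11100, row AND col = 0b11100 = 28; 28 == 28 -> filled
(174,17): row=0b10101110, col=0b10001, row AND col = 0b0 = 0; 0 != 17 -> empty
(104,-1): col outside [0, 104] -> not filled
(226,147): row=0b11100010, col=0b10010011, row AND col = 0b10000010 = 130; 130 != 147 -> empty
(238,139): row=0b11101110, col=0b10001011, row AND col = 0b10001010 = 138; 138 != 139 -> empty
(137,57): row=0b10001001, col=0b111001, row AND col = 0b1001 = 9; 9 != 57 -> empty
(174,9): row=0b10101110, col=0b1001, row AND col = 0b1000 = 8; 8 != 9 -> empty
(153,5): row=0b10011001, col=0b101, row AND col = 0b1 = 1; 1 != 5 -> empty

Answer: no yes no no no no no no no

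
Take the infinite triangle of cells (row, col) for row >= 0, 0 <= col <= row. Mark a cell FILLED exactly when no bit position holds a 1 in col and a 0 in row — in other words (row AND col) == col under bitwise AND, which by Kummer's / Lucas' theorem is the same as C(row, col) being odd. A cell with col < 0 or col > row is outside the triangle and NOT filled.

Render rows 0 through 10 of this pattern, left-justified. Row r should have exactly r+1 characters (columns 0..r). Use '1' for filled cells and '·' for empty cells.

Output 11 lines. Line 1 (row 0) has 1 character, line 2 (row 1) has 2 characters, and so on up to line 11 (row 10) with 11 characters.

Answer: 1
11
1·1
1111
1···1
11··11
1·1·1·1
11111111
1·······1
11······11
1·1·····1·1

Derivation:
r0=0: 1
r1=1: 11
r2=10: 1·1
r3=11: 1111
r4=100: 1···1
r5=101: 11··11
r6=110: 1·1·1·1
r7=111: 11111111
r8=1000: 1·······1
r9=1001: 11······11
r10=1010: 1·1·····1·1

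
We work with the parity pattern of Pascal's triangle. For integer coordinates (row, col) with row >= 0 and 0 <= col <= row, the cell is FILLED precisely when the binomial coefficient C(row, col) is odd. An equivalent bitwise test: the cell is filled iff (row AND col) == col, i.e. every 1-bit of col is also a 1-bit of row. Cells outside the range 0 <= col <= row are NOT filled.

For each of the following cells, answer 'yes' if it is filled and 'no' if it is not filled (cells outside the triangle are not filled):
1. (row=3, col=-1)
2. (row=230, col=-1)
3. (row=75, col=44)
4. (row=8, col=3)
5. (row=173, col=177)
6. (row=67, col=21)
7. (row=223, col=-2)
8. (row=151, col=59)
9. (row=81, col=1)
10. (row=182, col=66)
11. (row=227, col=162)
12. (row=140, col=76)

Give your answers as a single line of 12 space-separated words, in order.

(3,-1): col outside [0, 3] -> not filled
(230,-1): col outside [0, 230] -> not filled
(75,44): row=0b1001011, col=0b101100, row AND col = 0b1000 = 8; 8 != 44 -> empty
(8,3): row=0b1000, col=0b11, row AND col = 0b0 = 0; 0 != 3 -> empty
(173,177): col outside [0, 173] -> not filled
(67,21): row=0b1000011, col=0b10101, row AND col = 0b1 = 1; 1 != 21 -> empty
(223,-2): col outside [0, 223] -> not filled
(151,59): row=0b10010111, col=0b111011, row AND col = 0b10011 = 19; 19 != 59 -> empty
(81,1): row=0b1010001, col=0b1, row AND col = 0b1 = 1; 1 == 1 -> filled
(182,66): row=0b10110110, col=0b1000010, row AND col = 0b10 = 2; 2 != 66 -> empty
(227,162): row=0b11100011, col=0b10100010, row AND col = 0b10100010 = 162; 162 == 162 -> filled
(140,76): row=0b10001100, col=0b1001100, row AND col = 0b1100 = 12; 12 != 76 -> empty

Answer: no no no no no no no no yes no yes no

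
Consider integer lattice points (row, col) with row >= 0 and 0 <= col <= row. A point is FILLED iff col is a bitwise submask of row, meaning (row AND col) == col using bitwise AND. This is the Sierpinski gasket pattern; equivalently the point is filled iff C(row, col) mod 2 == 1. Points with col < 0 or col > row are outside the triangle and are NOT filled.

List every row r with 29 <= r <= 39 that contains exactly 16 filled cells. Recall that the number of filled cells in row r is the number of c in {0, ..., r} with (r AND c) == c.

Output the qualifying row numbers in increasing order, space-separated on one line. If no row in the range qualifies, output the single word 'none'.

Answer: 29 30 39

Derivation:
Row r has 2^popcount(r) filled cells, so we need popcount(r) = log2(16) = 4.
Scan r = 29..39 and keep those with exactly 4 one-bits:
r=29=11101 popcount=4 -> KEEP
r=30=11110 popcount=4 -> KEEP
r=31=11111 popcount=5 -> skip
r=32=100000 popcount=1 -> skip
r=33=100001 popcount=2 -> skip
r=34=100010 popcount=2 -> skip
r=35=100011 popcount=3 -> skip
r=36=100100 popcount=2 -> skip
r=37=100101 popcount=3 -> skip
r=38=100110 popcount=3 -> skip
r=39=100111 popcount=4 -> KEEP
Kept rows: 29 30 39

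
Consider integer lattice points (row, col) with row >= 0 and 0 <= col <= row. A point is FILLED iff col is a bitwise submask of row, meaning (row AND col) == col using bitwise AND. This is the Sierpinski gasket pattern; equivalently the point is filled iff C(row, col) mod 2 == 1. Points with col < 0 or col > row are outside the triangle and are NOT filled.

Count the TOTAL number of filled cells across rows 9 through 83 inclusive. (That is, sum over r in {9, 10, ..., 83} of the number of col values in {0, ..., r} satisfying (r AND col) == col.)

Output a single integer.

r9=1001 pc2: +4 =4
r10=1010 pc2: +4 =8
r11=1011 pc3: +8 =16
r12=1100 pc2: +4 =20
r13=1101 pc3: +8 =28
r14=1110 pc3: +8 =36
r15=1111 pc4: +16 =52
r16=10000 pc1: +2 =54
r17=10001 pc2: +4 =58
r18=10010 pc2: +4 =62
r19=10011 pc3: +8 =70
r20=10100 pc2: +4 =74
r21=10101 pc3: +8 =82
r22=10110 pc3: +8 =90
r23=10111 pc4: +16 =106
r24=11000 pc2: +4 =110
r25=11001 pc3: +8 =118
r26=11010 pc3: +8 =126
r27=11011 pc4: +16 =142
r28=11100 pc3: +8 =150
r29=11101 pc4: +16 =166
r30=11110 pc4: +16 =182
r31=11111 pc5: +32 =214
r32=100000 pc1: +2 =216
r33=100001 pc2: +4 =220
r34=100010 pc2: +4 =224
r35=100011 pc3: +8 =232
r36=100100 pc2: +4 =236
r37=100101 pc3: +8 =244
r38=100110 pc3: +8 =252
r39=100111 pc4: +16 =268
r40=101000 pc2: +4 =272
r41=101001 pc3: +8 =280
r42=101010 pc3: +8 =288
r43=101011 pc4: +16 =304
r44=101100 pc3: +8 =312
r45=101101 pc4: +16 =328
r46=101110 pc4: +16 =344
r47=101111 pc5: +32 =376
r48=110000 pc2: +4 =380
r49=110001 pc3: +8 =388
r50=110010 pc3: +8 =396
r51=110011 pc4: +16 =412
r52=110100 pc3: +8 =420
r53=110101 pc4: +16 =436
r54=110110 pc4: +16 =452
r55=110111 pc5: +32 =484
r56=111000 pc3: +8 =492
r57=111001 pc4: +16 =508
r58=111010 pc4: +16 =524
r59=111011 pc5: +32 =556
r60=111100 pc4: +16 =572
r61=111101 pc5: +32 =604
r62=111110 pc5: +32 =636
r63=111111 pc6: +64 =700
r64=1000000 pc1: +2 =702
r65=1000001 pc2: +4 =706
r66=1000010 pc2: +4 =710
r67=1000011 pc3: +8 =718
r68=1000100 pc2: +4 =722
r69=1000101 pc3: +8 =730
r70=1000110 pc3: +8 =738
r71=1000111 pc4: +16 =754
r72=1001000 pc2: +4 =758
r73=1001001 pc3: +8 =766
r74=1001010 pc3: +8 =774
r75=1001011 pc4: +16 =790
r76=1001100 pc3: +8 =798
r77=1001101 pc4: +16 =814
r78=1001110 pc4: +16 =830
r79=1001111 pc5: +32 =862
r80=1010000 pc2: +4 =866
r81=1010001 pc3: +8 =874
r82=1010010 pc3: +8 =882
r83=1010011 pc4: +16 =898

Answer: 898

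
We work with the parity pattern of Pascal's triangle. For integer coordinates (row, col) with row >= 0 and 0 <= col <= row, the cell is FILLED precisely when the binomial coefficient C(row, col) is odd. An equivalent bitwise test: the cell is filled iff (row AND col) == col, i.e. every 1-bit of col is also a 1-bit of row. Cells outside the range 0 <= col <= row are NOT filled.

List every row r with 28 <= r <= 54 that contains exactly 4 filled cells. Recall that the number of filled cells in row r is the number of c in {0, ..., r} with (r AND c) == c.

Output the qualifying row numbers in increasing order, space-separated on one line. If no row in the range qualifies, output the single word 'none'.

Row r has 2^popcount(r) filled cells, so we need popcount(r) = log2(4) = 2.
Scan r = 28..54 and keep those with exactly 2 one-bits:
r=28=11100 popcount=3 -> skip
r=29=11101 popcount=4 -> skip
r=30=11110 popcount=4 -> skip
r=31=11111 popcount=5 -> skip
r=32=100000 popcount=1 -> skip
r=33=100001 popcount=2 -> KEEP
r=34=100010 popcount=2 -> KEEP
r=35=100011 popcount=3 -> skip
r=36=100100 popcount=2 -> KEEP
r=37=100101 popcount=3 -> skip
r=38=100110 popcount=3 -> skip
r=39=100111 popcount=4 -> skip
r=40=101000 popcount=2 -> KEEP
r=41=101001 popcount=3 -> skip
r=42=101010 popcount=3 -> skip
r=43=101011 popcount=4 -> skip
r=44=101100 popcount=3 -> skip
r=45=101101 popcount=4 -> skip
r=46=101110 popcount=4 -> skip
r=47=101111 popcount=5 -> skip
r=48=110000 popcount=2 -> KEEP
r=49=110001 popcount=3 -> skip
r=50=110010 popcount=3 -> skip
r=51=110011 popcount=4 -> skip
r=52=110100 popcount=3 -> skip
r=53=110101 popcount=4 -> skip
r=54=110110 popcount=4 -> skip
Kept rows: 33 34 36 40 48

Answer: 33 34 36 40 48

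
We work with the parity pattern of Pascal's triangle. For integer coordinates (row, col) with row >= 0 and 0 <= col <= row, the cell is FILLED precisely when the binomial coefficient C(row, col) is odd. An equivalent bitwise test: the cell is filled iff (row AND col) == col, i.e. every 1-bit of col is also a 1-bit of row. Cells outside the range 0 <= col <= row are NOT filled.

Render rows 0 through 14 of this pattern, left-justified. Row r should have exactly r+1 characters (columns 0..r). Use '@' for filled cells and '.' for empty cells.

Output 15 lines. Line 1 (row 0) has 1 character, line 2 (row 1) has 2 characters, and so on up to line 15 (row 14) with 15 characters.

r0=0: @
r1=1: @@
r2=10: @.@
r3=11: @@@@
r4=100: @...@
r5=101: @@..@@
r6=110: @.@.@.@
r7=111: @@@@@@@@
r8=1000: @.......@
r9=1001: @@......@@
r10=1010: @.@.....@.@
r11=1011: @@@@....@@@@
r12=1100: @...@...@...@
r13=1101: @@..@@..@@..@@
r14=1110: @.@.@.@.@.@.@.@

Answer: @
@@
@.@
@@@@
@...@
@@..@@
@.@.@.@
@@@@@@@@
@.......@
@@......@@
@.@.....@.@
@@@@....@@@@
@...@...@...@
@@..@@..@@..@@
@.@.@.@.@.@.@.@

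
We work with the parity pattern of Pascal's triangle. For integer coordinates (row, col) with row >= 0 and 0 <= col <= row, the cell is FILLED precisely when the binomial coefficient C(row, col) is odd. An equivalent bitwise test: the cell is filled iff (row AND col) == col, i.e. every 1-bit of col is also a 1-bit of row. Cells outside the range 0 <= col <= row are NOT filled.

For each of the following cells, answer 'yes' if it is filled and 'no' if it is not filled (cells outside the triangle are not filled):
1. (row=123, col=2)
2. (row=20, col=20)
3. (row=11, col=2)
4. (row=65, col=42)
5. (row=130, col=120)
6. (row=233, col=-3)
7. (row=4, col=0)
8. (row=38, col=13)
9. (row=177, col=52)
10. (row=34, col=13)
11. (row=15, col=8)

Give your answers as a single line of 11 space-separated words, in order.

Answer: yes yes yes no no no yes no no no yes

Derivation:
(123,2): row=0b1111011, col=0b10, row AND col = 0b10 = 2; 2 == 2 -> filled
(20,20): row=0b10100, col=0b10100, row AND col = 0b10100 = 20; 20 == 20 -> filled
(11,2): row=0b1011, col=0b10, row AND col = 0b10 = 2; 2 == 2 -> filled
(65,42): row=0b1000001, col=0b101010, row AND col = 0b0 = 0; 0 != 42 -> empty
(130,120): row=0b10000010, col=0b1111000, row AND col = 0b0 = 0; 0 != 120 -> empty
(233,-3): col outside [0, 233] -> not filled
(4,0): row=0b100, col=0b0, row AND col = 0b0 = 0; 0 == 0 -> filled
(38,13): row=0b100110, col=0b1101, row AND col = 0b100 = 4; 4 != 13 -> empty
(177,52): row=0b10110001, col=0b110100, row AND col = 0b110000 = 48; 48 != 52 -> empty
(34,13): row=0b100010, col=0b1101, row AND col = 0b0 = 0; 0 != 13 -> empty
(15,8): row=0b1111, col=0b1000, row AND col = 0b1000 = 8; 8 == 8 -> filled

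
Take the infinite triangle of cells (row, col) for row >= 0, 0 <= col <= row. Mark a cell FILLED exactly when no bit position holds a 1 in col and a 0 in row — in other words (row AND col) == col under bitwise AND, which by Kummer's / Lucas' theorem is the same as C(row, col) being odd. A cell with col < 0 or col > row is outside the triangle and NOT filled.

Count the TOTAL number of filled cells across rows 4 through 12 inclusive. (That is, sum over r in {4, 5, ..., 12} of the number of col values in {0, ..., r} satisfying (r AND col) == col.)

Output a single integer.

r4=100 pc1: +2 =2
r5=101 pc2: +4 =6
r6=110 pc2: +4 =10
r7=111 pc3: +8 =18
r8=1000 pc1: +2 =20
r9=1001 pc2: +4 =24
r10=1010 pc2: +4 =28
r11=1011 pc3: +8 =36
r12=1100 pc2: +4 =40

Answer: 40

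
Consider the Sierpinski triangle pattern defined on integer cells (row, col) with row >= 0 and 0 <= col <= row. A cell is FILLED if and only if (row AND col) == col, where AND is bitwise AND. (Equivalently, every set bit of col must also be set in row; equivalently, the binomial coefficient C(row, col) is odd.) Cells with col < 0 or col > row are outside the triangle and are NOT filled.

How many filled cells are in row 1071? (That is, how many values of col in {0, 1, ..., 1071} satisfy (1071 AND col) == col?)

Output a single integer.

Answer: 64

Derivation:
1071 in binary = 10000101111
popcount(1071) = number of 1-bits in 10000101111 = 6
A col c satisfies (1071 AND c) == c iff every set bit of c is also set in 1071; each of the 6 set bits of 1071 can independently be on or off in c.
count = 2^6 = 64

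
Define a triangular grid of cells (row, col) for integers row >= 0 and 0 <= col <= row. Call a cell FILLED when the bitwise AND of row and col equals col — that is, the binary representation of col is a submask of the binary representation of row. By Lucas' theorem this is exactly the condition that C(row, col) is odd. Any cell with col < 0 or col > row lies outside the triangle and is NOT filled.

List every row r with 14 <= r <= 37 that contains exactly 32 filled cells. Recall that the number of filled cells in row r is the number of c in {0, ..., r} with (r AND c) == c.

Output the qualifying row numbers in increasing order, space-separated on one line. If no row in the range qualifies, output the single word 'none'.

Row r has 2^popcount(r) filled cells, so we need popcount(r) = log2(32) = 5.
Scan r = 14..37 and keep those with exactly 5 one-bits:
r=14=1110 popcount=3 -> skip
r=15=1111 popcount=4 -> skip
r=16=10000 popcount=1 -> skip
r=17=10001 popcount=2 -> skip
r=18=10010 popcount=2 -> skip
r=19=10011 popcount=3 -> skip
r=20=10100 popcount=2 -> skip
r=21=10101 popcount=3 -> skip
r=22=10110 popcount=3 -> skip
r=23=10111 popcount=4 -> skip
r=24=11000 popcount=2 -> skip
r=25=11001 popcount=3 -> skip
r=26=11010 popcount=3 -> skip
r=27=11011 popcount=4 -> skip
r=28=11100 popcount=3 -> skip
r=29=11101 popcount=4 -> skip
r=30=11110 popcount=4 -> skip
r=31=11111 popcount=5 -> KEEP
r=32=100000 popcount=1 -> skip
r=33=100001 popcount=2 -> skip
r=34=100010 popcount=2 -> skip
r=35=100011 popcount=3 -> skip
r=36=100100 popcount=2 -> skip
r=37=100101 popcount=3 -> skip
Kept rows: 31

Answer: 31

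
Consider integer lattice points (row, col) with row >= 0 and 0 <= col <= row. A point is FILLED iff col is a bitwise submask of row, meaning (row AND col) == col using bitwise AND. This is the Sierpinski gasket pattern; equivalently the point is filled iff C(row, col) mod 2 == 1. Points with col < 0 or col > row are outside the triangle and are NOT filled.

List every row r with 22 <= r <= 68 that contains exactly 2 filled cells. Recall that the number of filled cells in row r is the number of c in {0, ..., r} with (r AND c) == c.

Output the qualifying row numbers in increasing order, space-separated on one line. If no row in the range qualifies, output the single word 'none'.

Answer: 32 64

Derivation:
Row r has 2^popcount(r) filled cells, so we need popcount(r) = log2(2) = 1.
Scan r = 22..68 and keep those with exactly 1 one-bits:
r=22=10110 popcount=3 -> skip
r=23=10111 popcount=4 -> skip
r=24=11000 popcount=2 -> skip
r=25=11001 popcount=3 -> skip
r=26=11010 popcount=3 -> skip
r=27=11011 popcount=4 -> skip
r=28=11100 popcount=3 -> skip
r=29=11101 popcount=4 -> skip
r=30=11110 popcount=4 -> skip
r=31=11111 popcount=5 -> skip
r=32=100000 popcount=1 -> KEEP
r=33=100001 popcount=2 -> skip
r=34=100010 popcount=2 -> skip
r=35=100011 popcount=3 -> skip
r=36=100100 popcount=2 -> skip
r=37=100101 popcount=3 -> skip
r=38=100110 popcount=3 -> skip
r=39=100111 popcount=4 -> skip
r=40=101000 popcount=2 -> skip
r=41=101001 popcount=3 -> skip
r=42=101010 popcount=3 -> skip
r=43=101011 popcount=4 -> skip
r=44=101100 popcount=3 -> skip
r=45=101101 popcount=4 -> skip
r=46=101110 popcount=4 -> skip
r=47=101111 popcount=5 -> skip
r=48=110000 popcount=2 -> skip
r=49=110001 popcount=3 -> skip
r=50=110010 popcount=3 -> skip
r=51=110011 popcount=4 -> skip
r=52=110100 popcount=3 -> skip
r=53=110101 popcount=4 -> skip
r=54=110110 popcount=4 -> skip
r=55=110111 popcount=5 -> skip
r=56=111000 popcount=3 -> skip
r=57=111001 popcount=4 -> skip
r=58=111010 popcount=4 -> skip
r=59=111011 popcount=5 -> skip
r=60=111100 popcount=4 -> skip
r=61=111101 popcount=5 -> skip
r=62=111110 popcount=5 -> skip
r=63=111111 popcount=6 -> skip
r=64=1000000 popcount=1 -> KEEP
r=65=1000001 popcount=2 -> skip
r=66=1000010 popcount=2 -> skip
r=67=1000011 popcount=3 -> skip
r=68=1000100 popcount=2 -> skip
Kept rows: 32 64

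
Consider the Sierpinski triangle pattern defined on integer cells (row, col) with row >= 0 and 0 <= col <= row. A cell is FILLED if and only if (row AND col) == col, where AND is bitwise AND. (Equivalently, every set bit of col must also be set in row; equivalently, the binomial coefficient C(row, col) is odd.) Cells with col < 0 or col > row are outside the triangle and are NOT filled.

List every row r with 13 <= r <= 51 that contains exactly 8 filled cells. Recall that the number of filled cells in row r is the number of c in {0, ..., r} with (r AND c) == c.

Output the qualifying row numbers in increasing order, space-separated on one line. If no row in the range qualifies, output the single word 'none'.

Row r has 2^popcount(r) filled cells, so we need popcount(r) = log2(8) = 3.
Scan r = 13..51 and keep those with exactly 3 one-bits:
r=13=1101 popcount=3 -> KEEP
r=14=1110 popcount=3 -> KEEP
r=15=1111 popcount=4 -> skip
r=16=10000 popcount=1 -> skip
r=17=10001 popcount=2 -> skip
r=18=10010 popcount=2 -> skip
r=19=10011 popcount=3 -> KEEP
r=20=10100 popcount=2 -> skip
r=21=10101 popcount=3 -> KEEP
r=22=10110 popcount=3 -> KEEP
r=23=10111 popcount=4 -> skip
r=24=11000 popcount=2 -> skip
r=25=11001 popcount=3 -> KEEP
r=26=11010 popcount=3 -> KEEP
r=27=11011 popcount=4 -> skip
r=28=11100 popcount=3 -> KEEP
r=29=11101 popcount=4 -> skip
r=30=11110 popcount=4 -> skip
r=31=11111 popcount=5 -> skip
r=32=100000 popcount=1 -> skip
r=33=100001 popcount=2 -> skip
r=34=100010 popcount=2 -> skip
r=35=100011 popcount=3 -> KEEP
r=36=100100 popcount=2 -> skip
r=37=100101 popcount=3 -> KEEP
r=38=100110 popcount=3 -> KEEP
r=39=100111 popcount=4 -> skip
r=40=101000 popcount=2 -> skip
r=41=101001 popcount=3 -> KEEP
r=42=101010 popcount=3 -> KEEP
r=43=101011 popcount=4 -> skip
r=44=101100 popcount=3 -> KEEP
r=45=101101 popcount=4 -> skip
r=46=101110 popcount=4 -> skip
r=47=101111 popcount=5 -> skip
r=48=110000 popcount=2 -> skip
r=49=110001 popcount=3 -> KEEP
r=50=110010 popcount=3 -> KEEP
r=51=110011 popcount=4 -> skip
Kept rows: 13 14 19 21 22 25 26 28 35 37 38 41 42 44 49 50

Answer: 13 14 19 21 22 25 26 28 35 37 38 41 42 44 49 50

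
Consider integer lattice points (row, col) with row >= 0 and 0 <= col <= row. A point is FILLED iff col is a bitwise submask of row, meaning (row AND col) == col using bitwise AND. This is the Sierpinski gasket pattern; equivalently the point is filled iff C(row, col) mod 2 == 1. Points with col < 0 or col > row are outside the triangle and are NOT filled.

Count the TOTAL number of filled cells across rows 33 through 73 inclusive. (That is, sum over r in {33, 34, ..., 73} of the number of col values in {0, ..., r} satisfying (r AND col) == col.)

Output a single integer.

Answer: 550

Derivation:
r33=100001 pc2: +4 =4
r34=100010 pc2: +4 =8
r35=100011 pc3: +8 =16
r36=100100 pc2: +4 =20
r37=100101 pc3: +8 =28
r38=100110 pc3: +8 =36
r39=100111 pc4: +16 =52
r40=101000 pc2: +4 =56
r41=101001 pc3: +8 =64
r42=101010 pc3: +8 =72
r43=101011 pc4: +16 =88
r44=101100 pc3: +8 =96
r45=101101 pc4: +16 =112
r46=101110 pc4: +16 =128
r47=101111 pc5: +32 =160
r48=110000 pc2: +4 =164
r49=110001 pc3: +8 =172
r50=110010 pc3: +8 =180
r51=110011 pc4: +16 =196
r52=110100 pc3: +8 =204
r53=110101 pc4: +16 =220
r54=110110 pc4: +16 =236
r55=110111 pc5: +32 =268
r56=111000 pc3: +8 =276
r57=111001 pc4: +16 =292
r58=111010 pc4: +16 =308
r59=111011 pc5: +32 =340
r60=111100 pc4: +16 =356
r61=111101 pc5: +32 =388
r62=111110 pc5: +32 =420
r63=111111 pc6: +64 =484
r64=1000000 pc1: +2 =486
r65=1000001 pc2: +4 =490
r66=1000010 pc2: +4 =494
r67=1000011 pc3: +8 =502
r68=1000100 pc2: +4 =506
r69=1000101 pc3: +8 =514
r70=1000110 pc3: +8 =522
r71=1000111 pc4: +16 =538
r72=1001000 pc2: +4 =542
r73=1001001 pc3: +8 =550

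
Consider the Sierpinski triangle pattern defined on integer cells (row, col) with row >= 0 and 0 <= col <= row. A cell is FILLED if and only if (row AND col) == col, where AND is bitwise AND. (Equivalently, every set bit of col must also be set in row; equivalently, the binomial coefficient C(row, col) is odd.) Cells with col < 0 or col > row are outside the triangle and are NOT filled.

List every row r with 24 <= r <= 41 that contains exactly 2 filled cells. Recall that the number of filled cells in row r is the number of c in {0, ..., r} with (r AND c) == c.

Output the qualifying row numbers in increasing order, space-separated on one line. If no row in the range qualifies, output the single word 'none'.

Row r has 2^popcount(r) filled cells, so we need popcount(r) = log2(2) = 1.
Scan r = 24..41 and keep those with exactly 1 one-bits:
r=24=11000 popcount=2 -> skip
r=25=11001 popcount=3 -> skip
r=26=11010 popcount=3 -> skip
r=27=11011 popcount=4 -> skip
r=28=11100 popcount=3 -> skip
r=29=11101 popcount=4 -> skip
r=30=11110 popcount=4 -> skip
r=31=11111 popcount=5 -> skip
r=32=100000 popcount=1 -> KEEP
r=33=100001 popcount=2 -> skip
r=34=100010 popcount=2 -> skip
r=35=100011 popcount=3 -> skip
r=36=100100 popcount=2 -> skip
r=37=100101 popcount=3 -> skip
r=38=100110 popcount=3 -> skip
r=39=100111 popcount=4 -> skip
r=40=101000 popcount=2 -> skip
r=41=101001 popcount=3 -> skip
Kept rows: 32

Answer: 32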